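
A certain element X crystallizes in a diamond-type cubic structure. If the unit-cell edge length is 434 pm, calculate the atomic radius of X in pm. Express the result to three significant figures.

94.0 pm

In a diamond cubic lattice, nearest neighbors lie along the body diagonal with √3·a = 8r.
r = √3·a/8 = 1.7321 × 434 / 8 = 94.0 pm.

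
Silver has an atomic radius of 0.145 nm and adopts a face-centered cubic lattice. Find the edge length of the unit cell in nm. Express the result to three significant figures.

0.410 nm

In an FCC lattice, atoms touch along the face diagonal, so √2·a = 4r.
a = 4r/√2 = 4 × 0.145 / 1.4142 = 0.410 nm.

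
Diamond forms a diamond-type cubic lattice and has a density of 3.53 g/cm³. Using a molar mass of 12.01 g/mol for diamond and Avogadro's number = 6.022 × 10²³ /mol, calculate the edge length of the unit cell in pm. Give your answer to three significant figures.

356 pm

With Z = 8 atoms per diamond cubic cell, a³ = Z·M/(N_A·ρ) = 8 × 12.01 / (6.022 × 10²³ × 3.530 g/cm³) = 4.520 × 10^-23 cm³.
a = (4.520 × 10^-23)^(1/3) = 3.562 × 10^-8 cm = 356 pm.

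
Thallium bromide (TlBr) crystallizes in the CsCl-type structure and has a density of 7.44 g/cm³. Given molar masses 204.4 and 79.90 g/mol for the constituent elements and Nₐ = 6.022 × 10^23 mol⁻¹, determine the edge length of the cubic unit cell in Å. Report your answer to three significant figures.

M(TlBr) = 284.3 g/mol; Z = 1 formula unit per cell.
a³ = Z·M/(N_A·ρ) = 1 × 284.3 / (6.022 × 10²³ × 7.44) = 6.345 × 10^-23 cm³, so a = 3.989 × 10^-8 cm = 3.99 Å.

3.99 Å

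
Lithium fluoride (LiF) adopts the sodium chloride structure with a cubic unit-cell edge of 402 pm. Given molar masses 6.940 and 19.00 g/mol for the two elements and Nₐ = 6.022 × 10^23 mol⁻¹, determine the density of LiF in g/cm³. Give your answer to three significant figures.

The sodium chloride structure contains Z = 4 formula units per cell; M(LiF) = 6.940 + 19.00 = 25.94 g/mol.
a³ = (4.020 × 10^-8 cm)³ = 6.496 × 10^-23 cm³.
ρ = 4 × 25.94 / (6.022 × 10²³ × 6.496 × 10^-23) = 2.652 g/cm³.

2.65 g/cm³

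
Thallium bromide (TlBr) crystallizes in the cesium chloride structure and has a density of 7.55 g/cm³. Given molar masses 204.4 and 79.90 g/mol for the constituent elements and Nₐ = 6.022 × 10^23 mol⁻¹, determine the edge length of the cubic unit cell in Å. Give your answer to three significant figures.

3.97 Å

M(TlBr) = 284.3 g/mol; Z = 1 formula unit per cell.
a³ = Z·M/(N_A·ρ) = 1 × 284.3 / (6.022 × 10²³ × 7.55) = 6.253 × 10^-23 cm³, so a = 3.969 × 10^-8 cm = 3.97 Å.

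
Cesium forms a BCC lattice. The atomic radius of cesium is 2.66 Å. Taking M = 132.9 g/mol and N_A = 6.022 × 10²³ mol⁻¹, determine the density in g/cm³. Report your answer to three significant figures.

In a BCC lattice, atoms touch along the body diagonal, so √3·a = 4r, giving a = 6.143 Å = 6.143 × 10^-8 cm.
With Z = 2, ρ = Z·M/(N_A·a³) = 2 × 132.9 / (6.022 × 10²³ × 2.318 × 10^-22) = 1.904 g/cm³.

1.90 g/cm³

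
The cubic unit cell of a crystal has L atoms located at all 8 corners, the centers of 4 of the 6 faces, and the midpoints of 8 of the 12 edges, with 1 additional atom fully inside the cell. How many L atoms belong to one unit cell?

6

Corner atoms are shared by 8 cells (1/8 each), face atoms by 2 (1/2 each), edge atoms by 4 (1/4 each), interior atoms are unshared.
Net atoms = 8 × 1/8 + 4 × 1/2 + 8 × 1/4 + 1 = 1 + 2 + 2 + 1 = 6.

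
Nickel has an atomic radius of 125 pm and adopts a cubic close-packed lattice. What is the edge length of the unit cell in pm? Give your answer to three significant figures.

In an FCC lattice, atoms touch along the face diagonal, so √2·a = 4r.
a = 4r/√2 = 4 × 125 / 1.4142 = 354 pm.

354 pm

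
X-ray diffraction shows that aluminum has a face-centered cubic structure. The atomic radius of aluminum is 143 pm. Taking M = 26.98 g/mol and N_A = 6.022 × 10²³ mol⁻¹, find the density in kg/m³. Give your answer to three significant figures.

In an FCC lattice, atoms touch along the face diagonal, so √2·a = 4r, giving a = 404.5 pm = 4.045 × 10^-8 cm.
With Z = 4, ρ = Z·M/(N_A·a³) = 4 × 26.98 / (6.022 × 10²³ × 6.617 × 10^-23) = 2.708 g/cm³ = 2710 kg/m³.

2710 kg/m³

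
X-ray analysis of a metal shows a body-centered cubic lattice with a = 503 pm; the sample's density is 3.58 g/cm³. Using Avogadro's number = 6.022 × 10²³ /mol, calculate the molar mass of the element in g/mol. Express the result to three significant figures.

137 g/mol

A BCC cell has Z = 2 atoms; a = 5.030 × 10^-8 cm.
M = ρ·N_A·a³/Z = 3.58 × 6.022 × 10²³ × 1.273 × 10^-22 / 2 = 137 g/mol.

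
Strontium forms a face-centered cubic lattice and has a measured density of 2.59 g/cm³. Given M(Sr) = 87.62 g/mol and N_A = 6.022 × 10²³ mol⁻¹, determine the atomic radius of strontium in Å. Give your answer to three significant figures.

2.15 Å

For an FCC cell (Z = 4), a³ = Z·M/(N_A·ρ) = 4 × 87.62 / (6.022 × 10²³ × 2.590) = 2.247 × 10^-22 cm³, so a = 6.080 × 10^-8 cm = 6.080 Å.
Atoms touch along the face diagonal, so √2·a = 4r, so r = 0.3536 × a = 2.15 Å.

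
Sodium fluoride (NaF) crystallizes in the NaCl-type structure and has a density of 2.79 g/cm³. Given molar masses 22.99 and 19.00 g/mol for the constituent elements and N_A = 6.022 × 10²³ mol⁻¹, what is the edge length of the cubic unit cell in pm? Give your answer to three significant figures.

464 pm

M(NaF) = 41.99 g/mol; Z = 4 formula units per cell.
a³ = Z·M/(N_A·ρ) = 4 × 41.99 / (6.022 × 10²³ × 2.79) = 9.997 × 10^-23 cm³, so a = 4.641 × 10^-8 cm = 464 pm.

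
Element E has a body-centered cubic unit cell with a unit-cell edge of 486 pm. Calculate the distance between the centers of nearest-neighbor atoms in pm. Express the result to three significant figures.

421 pm

In a BCC structure, atoms touch along the body diagonal, so √3·a = 4r; the nearest-neighbor distance equals 2r = 0.8660·a.
d = 0.8660 × 486 = 421 pm.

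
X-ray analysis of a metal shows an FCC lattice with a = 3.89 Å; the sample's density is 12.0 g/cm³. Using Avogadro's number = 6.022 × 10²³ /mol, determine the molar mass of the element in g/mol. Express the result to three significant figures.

An FCC cell has Z = 4 atoms; a = 3.890 × 10^-8 cm.
M = ρ·N_A·a³/Z = 12.0 × 6.022 × 10²³ × 5.886 × 10^-23 / 4 = 106 g/mol.

106 g/mol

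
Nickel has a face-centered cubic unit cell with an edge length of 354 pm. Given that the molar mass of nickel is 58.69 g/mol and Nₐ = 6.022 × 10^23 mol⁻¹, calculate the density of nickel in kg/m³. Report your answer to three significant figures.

An FCC unit cell contains Z = 4 atoms.
Cell volume: a³ = (354 pm)³ = (3.540 × 10^-8 cm)³ = 4.436 × 10^-23 cm³.
ρ = Z·M/(N_A·a³) = 4 × 58.69 / (6.022 × 10²³ × 4.436 × 10^-23) = 8.788 g/cm³ = 8790 kg/m³.

8790 kg/m³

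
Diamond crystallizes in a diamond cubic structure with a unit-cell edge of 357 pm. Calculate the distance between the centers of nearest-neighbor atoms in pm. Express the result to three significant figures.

155 pm

In a diamond cubic structure, nearest neighbors lie along the body diagonal with √3·a = 8r; the nearest-neighbor distance equals 2r = 0.4330·a.
d = 0.4330 × 357 = 155 pm.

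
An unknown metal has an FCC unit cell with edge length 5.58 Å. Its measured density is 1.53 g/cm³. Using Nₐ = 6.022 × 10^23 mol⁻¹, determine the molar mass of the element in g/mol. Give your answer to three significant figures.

40.0 g/mol

An FCC cell has Z = 4 atoms; a = 5.580 × 10^-8 cm.
M = ρ·N_A·a³/Z = 1.53 × 6.022 × 10²³ × 1.737 × 10^-22 / 4 = 40.0 g/mol.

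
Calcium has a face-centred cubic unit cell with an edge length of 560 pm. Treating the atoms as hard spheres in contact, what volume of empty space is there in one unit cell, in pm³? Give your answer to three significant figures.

In an FCC lattice atoms touch along the face diagonal, so √2·a = 4r, so r = 0.3536a = 198.0 pm.
V_cell = a³ = 1.756 × 10^8 pm³; V_atoms = 4 × (4/3)πr³ = 1.300 × 10^8 pm³.
Empty space = 1.756 × 10^8 − 1.300 × 10^8 = 4.56 × 10^7 pm³.

4.56 × 10^7 pm³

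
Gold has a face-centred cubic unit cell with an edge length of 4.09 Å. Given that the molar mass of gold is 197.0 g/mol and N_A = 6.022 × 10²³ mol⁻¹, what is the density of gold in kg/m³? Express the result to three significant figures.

An FCC unit cell contains Z = 4 atoms.
Cell volume: a³ = (4.09 Å)³ = (4.090 × 10^-8 cm)³ = 6.842 × 10^-23 cm³.
ρ = Z·M/(N_A·a³) = 4 × 197.0 / (6.022 × 10²³ × 6.842 × 10^-23) = 19.13 g/cm³ = 19100 kg/m³.

19100 kg/m³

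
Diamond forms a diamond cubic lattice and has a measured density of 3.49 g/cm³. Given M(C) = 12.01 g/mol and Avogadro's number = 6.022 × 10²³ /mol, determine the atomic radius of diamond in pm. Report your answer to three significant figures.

77.4 pm

For a diamond cubic cell (Z = 8), a³ = Z·M/(N_A·ρ) = 8 × 12.01 / (6.022 × 10²³ × 3.490) = 4.572 × 10^-23 cm³, so a = 3.576 × 10^-8 cm = 357.6 pm.
Nearest neighbors lie along the body diagonal with √3·a = 8r, so r = 0.2165 × a = 77.4 pm.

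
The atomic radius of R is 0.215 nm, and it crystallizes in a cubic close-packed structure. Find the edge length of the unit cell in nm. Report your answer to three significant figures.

In an FCC lattice, atoms touch along the face diagonal, so √2·a = 4r.
a = 4r/√2 = 4 × 0.215 / 1.4142 = 0.608 nm.

0.608 nm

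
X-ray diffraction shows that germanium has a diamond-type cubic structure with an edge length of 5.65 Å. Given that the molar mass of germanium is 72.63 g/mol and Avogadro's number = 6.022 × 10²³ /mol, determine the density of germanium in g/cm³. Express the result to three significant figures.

A diamond cubic unit cell contains Z = 8 atoms.
Cell volume: a³ = (5.65 Å)³ = (5.650 × 10^-8 cm)³ = 1.804 × 10^-22 cm³.
ρ = Z·M/(N_A·a³) = 8 × 72.63 / (6.022 × 10²³ × 1.804 × 10^-22) = 5.350 g/cm³.

5.35 g/cm³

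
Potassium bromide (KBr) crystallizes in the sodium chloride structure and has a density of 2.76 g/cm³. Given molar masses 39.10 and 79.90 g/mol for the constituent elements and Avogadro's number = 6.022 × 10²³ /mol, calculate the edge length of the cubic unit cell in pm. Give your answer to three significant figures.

M(KBr) = 119.0 g/mol; Z = 4 formula units per cell.
a³ = Z·M/(N_A·ρ) = 4 × 119.0 / (6.022 × 10²³ × 2.76) = 2.864 × 10^-22 cm³, so a = 6.592 × 10^-8 cm = 659 pm.

659 pm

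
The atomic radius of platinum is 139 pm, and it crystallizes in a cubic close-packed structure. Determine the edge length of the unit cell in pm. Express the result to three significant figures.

In an FCC lattice, atoms touch along the face diagonal, so √2·a = 4r.
a = 4r/√2 = 4 × 139 / 1.4142 = 393 pm.

393 pm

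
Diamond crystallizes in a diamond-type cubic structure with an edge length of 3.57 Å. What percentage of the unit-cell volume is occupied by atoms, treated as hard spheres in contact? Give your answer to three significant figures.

In a diamond cubic lattice nearest neighbors lie along the body diagonal with √3·a = 8r, so r = 0.2165a = 0.7729 Å.
Packing fraction = Z·(4/3)πr³ / a³ = 8 × (4/3)π × (0.7729)³ / (3.57)³ = 0.3401 = 34.0%.

34.0%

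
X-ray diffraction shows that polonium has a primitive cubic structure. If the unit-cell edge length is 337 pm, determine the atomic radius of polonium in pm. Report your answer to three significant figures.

In a simple cubic lattice, atoms touch along the cell edge, so a = 2r.
r = a/2 = 337/2 = 169 pm.

169 pm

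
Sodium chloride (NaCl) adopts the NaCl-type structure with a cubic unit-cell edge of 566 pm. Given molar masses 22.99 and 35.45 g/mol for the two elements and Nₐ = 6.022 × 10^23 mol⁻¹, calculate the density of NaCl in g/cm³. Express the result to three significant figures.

The NaCl-type structure contains Z = 4 formula units per cell; M(NaCl) = 22.99 + 35.45 = 58.44 g/mol.
a³ = (5.660 × 10^-8 cm)³ = 1.813 × 10^-22 cm³.
ρ = 4 × 58.44 / (6.022 × 10²³ × 1.813 × 10^-22) = 2.141 g/cm³.

2.14 g/cm³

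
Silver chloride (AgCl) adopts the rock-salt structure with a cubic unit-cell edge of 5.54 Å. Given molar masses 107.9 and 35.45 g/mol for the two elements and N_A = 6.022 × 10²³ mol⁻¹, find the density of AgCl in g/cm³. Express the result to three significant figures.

The rock-salt structure contains Z = 4 formula units per cell; M(AgCl) = 107.9 + 35.45 = 143.35 g/mol.
a³ = (5.540 × 10^-8 cm)³ = 1.700 × 10^-22 cm³.
ρ = 4 × 143.35 / (6.022 × 10²³ × 1.700 × 10^-22) = 5.600 g/cm³.

5.60 g/cm³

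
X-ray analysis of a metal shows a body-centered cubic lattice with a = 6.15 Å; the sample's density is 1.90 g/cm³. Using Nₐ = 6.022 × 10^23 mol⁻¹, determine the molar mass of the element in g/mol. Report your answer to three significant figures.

133 g/mol

A BCC cell has Z = 2 atoms; a = 6.150 × 10^-8 cm.
M = ρ·N_A·a³/Z = 1.90 × 6.022 × 10²³ × 2.326 × 10^-22 / 2 = 133 g/mol.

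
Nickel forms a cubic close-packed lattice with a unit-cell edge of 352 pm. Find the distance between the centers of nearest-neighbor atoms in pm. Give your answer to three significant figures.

In an FCC structure, atoms touch along the face diagonal, so √2·a = 4r; the nearest-neighbor distance equals 2r = 0.7071·a.
d = 0.7071 × 352 = 249 pm.

249 pm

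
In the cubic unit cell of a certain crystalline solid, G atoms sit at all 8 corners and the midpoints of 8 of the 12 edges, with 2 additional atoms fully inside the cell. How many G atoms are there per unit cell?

5

Corner atoms are shared by 8 cells (1/8 each), edge atoms by 4 (1/4 each), interior atoms are unshared.
Net atoms = 8 × 1/8 + 8 × 1/4 + 2 = 1 + 2 + 2 = 5.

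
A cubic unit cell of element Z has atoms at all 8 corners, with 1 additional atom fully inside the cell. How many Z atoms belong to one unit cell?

Corner atoms are shared by 8 cells (1/8 each), interior atoms are unshared.
Net atoms = 8 × 1/8 + 1 = 1 + 1 = 2.

2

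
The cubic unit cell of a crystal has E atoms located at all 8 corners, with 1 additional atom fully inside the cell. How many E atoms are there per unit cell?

Corner atoms are shared by 8 cells (1/8 each), interior atoms are unshared.
Net atoms = 8 × 1/8 + 1 = 1 + 1 = 2.

2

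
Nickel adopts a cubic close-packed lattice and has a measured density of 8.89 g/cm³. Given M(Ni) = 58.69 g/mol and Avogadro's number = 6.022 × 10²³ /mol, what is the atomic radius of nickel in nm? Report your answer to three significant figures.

For an FCC cell (Z = 4), a³ = Z·M/(N_A·ρ) = 4 × 58.69 / (6.022 × 10²³ × 8.890) = 4.385 × 10^-23 cm³, so a = 3.526 × 10^-8 cm = 0.3526 nm.
Atoms touch along the face diagonal, so √2·a = 4r, so r = 0.3536 × a = 0.125 nm.

0.125 nm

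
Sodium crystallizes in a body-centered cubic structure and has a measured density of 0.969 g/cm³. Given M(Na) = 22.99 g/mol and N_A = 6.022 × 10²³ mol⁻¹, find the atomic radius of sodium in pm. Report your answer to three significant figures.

186 pm

For a BCC cell (Z = 2), a³ = Z·M/(N_A·ρ) = 2 × 22.99 / (6.022 × 10²³ × 0.9690) = 7.880 × 10^-23 cm³, so a = 4.287 × 10^-8 cm = 428.7 pm.
Atoms touch along the body diagonal, so √3·a = 4r, so r = 0.4330 × a = 186 pm.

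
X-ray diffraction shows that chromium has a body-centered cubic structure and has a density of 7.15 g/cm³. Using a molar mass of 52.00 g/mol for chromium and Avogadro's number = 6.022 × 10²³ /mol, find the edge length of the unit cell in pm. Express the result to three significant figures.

With Z = 2 atoms per BCC cell, a³ = Z·M/(N_A·ρ) = 2 × 52.00 / (6.022 × 10²³ × 7.150 g/cm³) = 2.415 × 10^-23 cm³.
a = (2.415 × 10^-23)^(1/3) = 2.891 × 10^-8 cm = 289 pm.

289 pm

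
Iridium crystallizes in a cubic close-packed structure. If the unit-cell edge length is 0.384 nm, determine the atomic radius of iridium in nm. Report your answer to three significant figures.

0.136 nm

In an FCC lattice, atoms touch along the face diagonal, so √2·a = 4r.
r = √2·a/4 = 1.4142 × 0.384 / 4 = 0.136 nm.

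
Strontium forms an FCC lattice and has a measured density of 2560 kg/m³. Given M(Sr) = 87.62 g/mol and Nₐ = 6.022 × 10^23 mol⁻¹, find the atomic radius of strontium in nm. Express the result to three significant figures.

For an FCC cell (Z = 4), a³ = Z·M/(N_A·ρ) = 4 × 87.62 / (6.022 × 10²³ × 2.560) = 2.273 × 10^-22 cm³, so a = 6.103 × 10^-8 cm = 0.6103 nm.
Atoms touch along the face diagonal, so √2·a = 4r, so r = 0.3536 × a = 0.216 nm.

0.216 nm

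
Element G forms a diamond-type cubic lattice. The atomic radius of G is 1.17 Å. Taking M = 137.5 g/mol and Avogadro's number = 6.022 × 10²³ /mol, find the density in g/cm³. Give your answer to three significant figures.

In a diamond cubic lattice, nearest neighbors lie along the body diagonal with √3·a = 8r, giving a = 5.404 Å = 5.404 × 10^-8 cm.
With Z = 8, ρ = Z·M/(N_A·a³) = 8 × 137.5 / (6.022 × 10²³ × 1.578 × 10^-22) = 11.57 g/cm³.

11.6 g/cm³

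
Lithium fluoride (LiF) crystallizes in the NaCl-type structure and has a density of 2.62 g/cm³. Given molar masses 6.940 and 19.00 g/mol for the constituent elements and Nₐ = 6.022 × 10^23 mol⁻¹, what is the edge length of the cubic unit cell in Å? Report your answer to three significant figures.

M(LiF) = 25.94 g/mol; Z = 4 formula units per cell.
a³ = Z·M/(N_A·ρ) = 4 × 25.94 / (6.022 × 10²³ × 2.62) = 6.576 × 10^-23 cm³, so a = 4.036 × 10^-8 cm = 4.04 Å.

4.04 Å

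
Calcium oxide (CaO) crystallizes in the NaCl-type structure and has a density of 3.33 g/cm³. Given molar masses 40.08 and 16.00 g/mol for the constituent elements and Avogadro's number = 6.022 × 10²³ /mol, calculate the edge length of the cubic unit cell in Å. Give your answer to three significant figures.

4.82 Å

M(CaO) = 56.08 g/mol; Z = 4 formula units per cell.
a³ = Z·M/(N_A·ρ) = 4 × 56.08 / (6.022 × 10²³ × 3.33) = 1.119 × 10^-22 cm³, so a = 4.818 × 10^-8 cm = 4.82 Å.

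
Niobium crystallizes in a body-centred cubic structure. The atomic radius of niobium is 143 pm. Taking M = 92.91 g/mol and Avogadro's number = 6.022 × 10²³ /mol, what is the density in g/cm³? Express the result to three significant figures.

In a BCC lattice, atoms touch along the body diagonal, so √3·a = 4r, giving a = 330.2 pm = 3.302 × 10^-8 cm.
With Z = 2, ρ = Z·M/(N_A·a³) = 2 × 92.91 / (6.022 × 10²³ × 3.602 × 10^-23) = 8.567 g/cm³.

8.57 g/cm³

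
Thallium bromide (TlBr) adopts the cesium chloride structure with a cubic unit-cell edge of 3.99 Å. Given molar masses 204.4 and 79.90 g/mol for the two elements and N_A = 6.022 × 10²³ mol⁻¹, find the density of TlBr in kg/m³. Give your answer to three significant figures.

7430 kg/m³

The cesium chloride structure contains Z = 1 formula unit per cell; M(TlBr) = 204.4 + 79.90 = 284.3 g/mol.
a³ = (3.990 × 10^-8 cm)³ = 6.352 × 10^-23 cm³.
ρ = 1 × 284.3 / (6.022 × 10²³ × 6.352 × 10^-23) = 7.432 g/cm³ = 7430 kg/m³.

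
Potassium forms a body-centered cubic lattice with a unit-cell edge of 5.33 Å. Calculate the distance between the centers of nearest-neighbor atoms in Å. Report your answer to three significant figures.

4.62 Å

In a BCC structure, atoms touch along the body diagonal, so √3·a = 4r; the nearest-neighbor distance equals 2r = 0.8660·a.
d = 0.8660 × 5.33 = 4.62 Å.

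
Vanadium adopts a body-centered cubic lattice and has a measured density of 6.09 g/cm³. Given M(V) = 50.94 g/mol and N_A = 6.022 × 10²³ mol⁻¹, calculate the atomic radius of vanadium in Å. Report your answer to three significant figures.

1.31 Å

For a BCC cell (Z = 2), a³ = Z·M/(N_A·ρ) = 2 × 50.94 / (6.022 × 10²³ × 6.090) = 2.778 × 10^-23 cm³, so a = 3.029 × 10^-8 cm = 3.029 Å.
Atoms touch along the body diagonal, so √3·a = 4r, so r = 0.4330 × a = 1.31 Å.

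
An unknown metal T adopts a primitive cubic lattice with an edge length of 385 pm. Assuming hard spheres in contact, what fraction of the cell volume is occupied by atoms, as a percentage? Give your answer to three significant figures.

In a simple cubic lattice atoms touch along the cell edge, so a = 2r, so r = 0.5000a = 192.5 pm.
Packing fraction = Z·(4/3)πr³ / a³ = 1 × (4/3)π × (192.5)³ / (385)³ = 0.5236 = 52.4%.

52.4%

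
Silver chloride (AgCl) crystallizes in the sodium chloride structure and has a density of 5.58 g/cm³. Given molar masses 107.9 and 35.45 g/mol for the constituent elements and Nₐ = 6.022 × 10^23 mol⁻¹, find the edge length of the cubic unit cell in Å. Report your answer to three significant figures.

M(AgCl) = 143.35 g/mol; Z = 4 formula units per cell.
a³ = Z·M/(N_A·ρ) = 4 × 143.35 / (6.022 × 10²³ × 5.58) = 1.706 × 10^-22 cm³, so a = 5.547 × 10^-8 cm = 5.55 Å.

5.55 Å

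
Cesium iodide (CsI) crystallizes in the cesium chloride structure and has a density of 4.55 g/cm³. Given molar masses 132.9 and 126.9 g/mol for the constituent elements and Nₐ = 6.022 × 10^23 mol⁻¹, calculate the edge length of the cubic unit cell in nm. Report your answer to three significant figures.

0.456 nm

M(CsI) = 259.8 g/mol; Z = 1 formula unit per cell.
a³ = Z·M/(N_A·ρ) = 1 × 259.8 / (6.022 × 10²³ × 4.55) = 9.482 × 10^-23 cm³, so a = 4.560 × 10^-8 cm = 0.456 nm.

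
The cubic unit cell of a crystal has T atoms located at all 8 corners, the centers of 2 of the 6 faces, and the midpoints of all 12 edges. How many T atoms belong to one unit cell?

5

Corner atoms are shared by 8 cells (1/8 each), face atoms by 2 (1/2 each), edge atoms by 4 (1/4 each).
Net atoms = 8 × 1/8 + 2 × 1/2 + 12 × 1/4 = 1 + 1 + 3 = 5.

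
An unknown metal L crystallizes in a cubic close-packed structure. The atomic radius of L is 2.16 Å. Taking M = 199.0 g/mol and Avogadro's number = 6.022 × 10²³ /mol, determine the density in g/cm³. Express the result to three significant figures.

5.80 g/cm³

In an FCC lattice, atoms touch along the face diagonal, so √2·a = 4r, giving a = 6.109 Å = 6.109 × 10^-8 cm.
With Z = 4, ρ = Z·M/(N_A·a³) = 4 × 199.0 / (6.022 × 10²³ × 2.280 × 10^-22) = 5.797 g/cm³.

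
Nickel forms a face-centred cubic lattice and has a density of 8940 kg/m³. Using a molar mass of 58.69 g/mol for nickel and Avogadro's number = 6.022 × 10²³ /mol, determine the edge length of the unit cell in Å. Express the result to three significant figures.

3.52 Å

With Z = 4 atoms per FCC cell, a³ = Z·M/(N_A·ρ) = 4 × 58.69 / (6.022 × 10²³ × 8.940 g/cm³) = 4.361 × 10^-23 cm³.
a = (4.361 × 10^-23)^(1/3) = 3.520 × 10^-8 cm = 3.52 Å.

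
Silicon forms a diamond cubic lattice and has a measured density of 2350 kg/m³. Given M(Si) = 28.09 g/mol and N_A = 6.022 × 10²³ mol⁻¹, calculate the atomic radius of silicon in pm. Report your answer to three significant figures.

For a diamond cubic cell (Z = 8), a³ = Z·M/(N_A·ρ) = 8 × 28.09 / (6.022 × 10²³ × 2.350) = 1.588 × 10^-22 cm³, so a = 5.415 × 10^-8 cm = 541.5 pm.
Nearest neighbors lie along the body diagonal with √3·a = 8r, so r = 0.2165 × a = 117 pm.

117 pm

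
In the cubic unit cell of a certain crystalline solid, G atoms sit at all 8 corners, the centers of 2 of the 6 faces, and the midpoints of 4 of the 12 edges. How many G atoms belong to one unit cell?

Corner atoms are shared by 8 cells (1/8 each), face atoms by 2 (1/2 each), edge atoms by 4 (1/4 each).
Net atoms = 8 × 1/8 + 2 × 1/2 + 4 × 1/4 = 1 + 1 + 1 = 3.

3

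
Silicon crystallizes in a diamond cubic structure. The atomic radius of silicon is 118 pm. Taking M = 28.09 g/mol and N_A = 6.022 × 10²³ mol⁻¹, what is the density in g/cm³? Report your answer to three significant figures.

In a diamond cubic lattice, nearest neighbors lie along the body diagonal with √3·a = 8r, giving a = 545.0 pm = 5.450 × 10^-8 cm.
With Z = 8, ρ = Z·M/(N_A·a³) = 8 × 28.09 / (6.022 × 10²³ × 1.619 × 10^-22) = 2.305 g/cm³.

2.30 g/cm³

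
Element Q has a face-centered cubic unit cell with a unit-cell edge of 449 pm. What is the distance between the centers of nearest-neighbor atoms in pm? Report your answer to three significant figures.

317 pm

In an FCC structure, atoms touch along the face diagonal, so √2·a = 4r; the nearest-neighbor distance equals 2r = 0.7071·a.
d = 0.7071 × 449 = 317 pm.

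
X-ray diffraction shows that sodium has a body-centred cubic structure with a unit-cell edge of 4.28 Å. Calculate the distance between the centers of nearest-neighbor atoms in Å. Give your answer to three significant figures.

3.71 Å

In a BCC structure, atoms touch along the body diagonal, so √3·a = 4r; the nearest-neighbor distance equals 2r = 0.8660·a.
d = 0.8660 × 4.28 = 3.71 Å.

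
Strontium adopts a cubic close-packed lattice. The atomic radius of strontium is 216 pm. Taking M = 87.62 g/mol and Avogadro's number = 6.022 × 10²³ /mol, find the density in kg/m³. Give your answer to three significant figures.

2550 kg/m³

In an FCC lattice, atoms touch along the face diagonal, so √2·a = 4r, giving a = 610.9 pm = 6.109 × 10^-8 cm.
With Z = 4, ρ = Z·M/(N_A·a³) = 4 × 87.62 / (6.022 × 10²³ × 2.280 × 10^-22) = 2.552 g/cm³ = 2550 kg/m³.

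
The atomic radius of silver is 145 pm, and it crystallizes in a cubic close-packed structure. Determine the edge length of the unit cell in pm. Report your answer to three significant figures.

In an FCC lattice, atoms touch along the face diagonal, so √2·a = 4r.
a = 4r/√2 = 4 × 145 / 1.4142 = 410 pm.

410 pm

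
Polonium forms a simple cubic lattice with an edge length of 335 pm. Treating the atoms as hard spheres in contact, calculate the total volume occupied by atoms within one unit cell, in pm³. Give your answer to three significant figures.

1.97 × 10^7 pm³

In a simple cubic lattice atoms touch along the cell edge, so a = 2r, so r = 0.5000a = 167.5 pm.
V_atoms = Z × (4/3)πr³ = 1 × (4/3)π × (167.5)³ = 1.97 × 10^7 pm³.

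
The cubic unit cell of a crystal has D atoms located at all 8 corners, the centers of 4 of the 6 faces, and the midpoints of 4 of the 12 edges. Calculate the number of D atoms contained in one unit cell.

Corner atoms are shared by 8 cells (1/8 each), face atoms by 2 (1/2 each), edge atoms by 4 (1/4 each).
Net atoms = 8 × 1/8 + 4 × 1/2 + 4 × 1/4 = 1 + 2 + 1 = 4.

4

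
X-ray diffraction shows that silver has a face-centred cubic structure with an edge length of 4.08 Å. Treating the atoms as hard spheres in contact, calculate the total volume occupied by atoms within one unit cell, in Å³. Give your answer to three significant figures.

In an FCC lattice atoms touch along the face diagonal, so √2·a = 4r, so r = 0.3536a = 1.442 Å.
V_atoms = Z × (4/3)πr³ = 4 × (4/3)π × (1.442)³ = 50.3 Å³.

50.3 Å³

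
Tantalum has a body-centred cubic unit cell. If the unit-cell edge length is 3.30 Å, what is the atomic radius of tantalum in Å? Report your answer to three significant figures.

In a BCC lattice, atoms touch along the body diagonal, so √3·a = 4r.
r = √3·a/4 = 1.7321 × 3.30 / 4 = 1.43 Å.

1.43 Å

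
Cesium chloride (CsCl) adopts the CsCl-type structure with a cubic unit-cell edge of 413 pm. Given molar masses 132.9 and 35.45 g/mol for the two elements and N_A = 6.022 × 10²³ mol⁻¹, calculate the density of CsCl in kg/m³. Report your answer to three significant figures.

The CsCl-type structure contains Z = 1 formula unit per cell; M(CsCl) = 132.9 + 35.45 = 168.35 g/mol.
a³ = (4.130 × 10^-8 cm)³ = 7.044 × 10^-23 cm³.
ρ = 1 × 168.35 / (6.022 × 10²³ × 7.044 × 10^-23) = 3.968 g/cm³ = 3970 kg/m³.

3970 kg/m³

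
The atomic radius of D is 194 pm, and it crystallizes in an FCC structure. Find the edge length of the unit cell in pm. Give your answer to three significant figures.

In an FCC lattice, atoms touch along the face diagonal, so √2·a = 4r.
a = 4r/√2 = 4 × 194 / 1.4142 = 549 pm.

549 pm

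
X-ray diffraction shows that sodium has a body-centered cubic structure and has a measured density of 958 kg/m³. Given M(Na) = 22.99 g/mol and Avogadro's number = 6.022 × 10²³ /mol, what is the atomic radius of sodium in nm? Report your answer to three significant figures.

0.186 nm

For a BCC cell (Z = 2), a³ = Z·M/(N_A·ρ) = 2 × 22.99 / (6.022 × 10²³ × 0.9580) = 7.970 × 10^-23 cm³, so a = 4.303 × 10^-8 cm = 0.4303 nm.
Atoms touch along the body diagonal, so √3·a = 4r, so r = 0.4330 × a = 0.186 nm.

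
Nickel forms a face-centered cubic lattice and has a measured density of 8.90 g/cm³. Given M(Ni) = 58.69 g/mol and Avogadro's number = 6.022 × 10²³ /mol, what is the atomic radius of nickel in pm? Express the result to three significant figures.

125 pm

For an FCC cell (Z = 4), a³ = Z·M/(N_A·ρ) = 4 × 58.69 / (6.022 × 10²³ × 8.900) = 4.380 × 10^-23 cm³, so a = 3.525 × 10^-8 cm = 352.5 pm.
Atoms touch along the face diagonal, so √2·a = 4r, so r = 0.3536 × a = 125 pm.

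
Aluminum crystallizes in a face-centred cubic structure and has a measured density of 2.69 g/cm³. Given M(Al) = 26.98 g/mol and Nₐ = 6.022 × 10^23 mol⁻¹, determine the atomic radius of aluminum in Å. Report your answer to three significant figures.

For an FCC cell (Z = 4), a³ = Z·M/(N_A·ρ) = 4 × 26.98 / (6.022 × 10²³ × 2.690) = 6.662 × 10^-23 cm³, so a = 4.054 × 10^-8 cm = 4.054 Å.
Atoms touch along the face diagonal, so √2·a = 4r, so r = 0.3536 × a = 1.43 Å.

1.43 Å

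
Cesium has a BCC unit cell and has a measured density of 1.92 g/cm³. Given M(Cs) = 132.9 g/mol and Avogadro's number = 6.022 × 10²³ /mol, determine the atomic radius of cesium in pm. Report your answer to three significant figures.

For a BCC cell (Z = 2), a³ = Z·M/(N_A·ρ) = 2 × 132.9 / (6.022 × 10²³ × 1.920) = 2.299 × 10^-22 cm³, so a = 6.126 × 10^-8 cm = 612.6 pm.
Atoms touch along the body diagonal, so √3·a = 4r, so r = 0.4330 × a = 265 pm.

265 pm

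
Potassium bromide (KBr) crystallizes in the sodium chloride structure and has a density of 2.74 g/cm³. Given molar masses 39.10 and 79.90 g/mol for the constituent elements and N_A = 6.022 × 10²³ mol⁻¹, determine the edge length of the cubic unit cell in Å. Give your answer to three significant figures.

M(KBr) = 119.0 g/mol; Z = 4 formula units per cell.
a³ = Z·M/(N_A·ρ) = 4 × 119.0 / (6.022 × 10²³ × 2.74) = 2.885 × 10^-22 cm³, so a = 6.608 × 10^-8 cm = 6.61 Å.

6.61 Å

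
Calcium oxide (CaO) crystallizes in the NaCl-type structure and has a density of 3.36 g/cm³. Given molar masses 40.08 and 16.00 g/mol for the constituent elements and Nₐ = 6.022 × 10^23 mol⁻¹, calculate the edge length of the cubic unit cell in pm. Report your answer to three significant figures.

480 pm

M(CaO) = 56.08 g/mol; Z = 4 formula units per cell.
a³ = Z·M/(N_A·ρ) = 4 × 56.08 / (6.022 × 10²³ × 3.36) = 1.109 × 10^-22 cm³, so a = 4.804 × 10^-8 cm = 480 pm.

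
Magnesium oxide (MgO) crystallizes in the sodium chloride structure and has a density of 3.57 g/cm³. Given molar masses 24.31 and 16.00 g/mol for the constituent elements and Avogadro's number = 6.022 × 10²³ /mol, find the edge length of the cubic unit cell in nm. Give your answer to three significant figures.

M(MgO) = 40.31 g/mol; Z = 4 formula units per cell.
a³ = Z·M/(N_A·ρ) = 4 × 40.31 / (6.022 × 10²³ × 3.57) = 7.500 × 10^-23 cm³, so a = 4.217 × 10^-8 cm = 0.422 nm.

0.422 nm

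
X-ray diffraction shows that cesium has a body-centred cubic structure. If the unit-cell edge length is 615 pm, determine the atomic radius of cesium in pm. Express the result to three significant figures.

266 pm

In a BCC lattice, atoms touch along the body diagonal, so √3·a = 4r.
r = √3·a/4 = 1.7321 × 615 / 4 = 266 pm.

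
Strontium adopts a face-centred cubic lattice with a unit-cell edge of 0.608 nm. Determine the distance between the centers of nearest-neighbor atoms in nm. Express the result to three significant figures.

0.430 nm

In an FCC structure, atoms touch along the face diagonal, so √2·a = 4r; the nearest-neighbor distance equals 2r = 0.7071·a.
d = 0.7071 × 0.608 = 0.430 nm.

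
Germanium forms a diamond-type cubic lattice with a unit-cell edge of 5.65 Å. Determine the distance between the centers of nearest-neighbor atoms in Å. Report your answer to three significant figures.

2.45 Å

In a diamond cubic structure, nearest neighbors lie along the body diagonal with √3·a = 8r; the nearest-neighbor distance equals 2r = 0.4330·a.
d = 0.4330 × 5.65 = 2.45 Å.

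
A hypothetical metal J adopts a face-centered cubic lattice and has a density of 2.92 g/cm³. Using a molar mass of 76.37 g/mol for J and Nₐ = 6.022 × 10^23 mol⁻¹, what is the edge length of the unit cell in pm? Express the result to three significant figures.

558 pm

With Z = 4 atoms per FCC cell, a³ = Z·M/(N_A·ρ) = 4 × 76.37 / (6.022 × 10²³ × 2.920 g/cm³) = 1.737 × 10^-22 cm³.
a = (1.737 × 10^-22)^(1/3) = 5.580 × 10^-8 cm = 558 pm.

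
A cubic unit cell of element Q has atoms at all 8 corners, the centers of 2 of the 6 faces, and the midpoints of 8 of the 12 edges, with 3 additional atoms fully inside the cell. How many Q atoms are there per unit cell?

Corner atoms are shared by 8 cells (1/8 each), face atoms by 2 (1/2 each), edge atoms by 4 (1/4 each), interior atoms are unshared.
Net atoms = 8 × 1/8 + 2 × 1/2 + 8 × 1/4 + 3 = 1 + 1 + 2 + 3 = 7.

7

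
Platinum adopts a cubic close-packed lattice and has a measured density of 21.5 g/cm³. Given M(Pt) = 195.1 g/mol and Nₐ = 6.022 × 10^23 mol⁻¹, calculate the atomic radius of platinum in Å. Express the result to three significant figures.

For an FCC cell (Z = 4), a³ = Z·M/(N_A·ρ) = 4 × 195.1 / (6.022 × 10²³ × 21.50) = 6.028 × 10^-23 cm³, so a = 3.921 × 10^-8 cm = 3.921 Å.
Atoms touch along the face diagonal, so √2·a = 4r, so r = 0.3536 × a = 1.39 Å.

1.39 Å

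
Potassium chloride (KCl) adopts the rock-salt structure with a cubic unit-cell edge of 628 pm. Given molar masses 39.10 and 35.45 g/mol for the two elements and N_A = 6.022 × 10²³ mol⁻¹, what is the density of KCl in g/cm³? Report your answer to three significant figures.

The rock-salt structure contains Z = 4 formula units per cell; M(KCl) = 39.10 + 35.45 = 74.55 g/mol.
a³ = (6.280 × 10^-8 cm)³ = 2.477 × 10^-22 cm³.
ρ = 4 × 74.55 / (6.022 × 10²³ × 2.477 × 10^-22) = 1.999 g/cm³.

2.00 g/cm³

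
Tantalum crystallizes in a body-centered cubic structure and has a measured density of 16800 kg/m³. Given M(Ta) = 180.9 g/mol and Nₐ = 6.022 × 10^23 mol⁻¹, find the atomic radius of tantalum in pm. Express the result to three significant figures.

143 pm

For a BCC cell (Z = 2), a³ = Z·M/(N_A·ρ) = 2 × 180.9 / (6.022 × 10²³ × 16.80) = 3.576 × 10^-23 cm³, so a = 3.295 × 10^-8 cm = 329.5 pm.
Atoms touch along the body diagonal, so √3·a = 4r, so r = 0.4330 × a = 143 pm.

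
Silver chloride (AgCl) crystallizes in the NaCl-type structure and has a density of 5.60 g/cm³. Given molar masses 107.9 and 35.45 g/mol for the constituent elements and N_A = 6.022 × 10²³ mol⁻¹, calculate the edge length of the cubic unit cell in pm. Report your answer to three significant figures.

554 pm

M(AgCl) = 143.35 g/mol; Z = 4 formula units per cell.
a³ = Z·M/(N_A·ρ) = 4 × 143.35 / (6.022 × 10²³ × 5.60) = 1.700 × 10^-22 cm³, so a = 5.540 × 10^-8 cm = 554 pm.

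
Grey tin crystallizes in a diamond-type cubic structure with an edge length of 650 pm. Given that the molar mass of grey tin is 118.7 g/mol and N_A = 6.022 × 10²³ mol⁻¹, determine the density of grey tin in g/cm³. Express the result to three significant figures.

A diamond cubic unit cell contains Z = 8 atoms.
Cell volume: a³ = (650 pm)³ = (6.500 × 10^-8 cm)³ = 2.746 × 10^-22 cm³.
ρ = Z·M/(N_A·a³) = 8 × 118.7 / (6.022 × 10²³ × 2.746 × 10^-22) = 5.742 g/cm³.

5.74 g/cm³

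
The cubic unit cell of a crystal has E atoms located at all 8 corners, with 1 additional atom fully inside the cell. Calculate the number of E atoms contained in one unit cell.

2

Corner atoms are shared by 8 cells (1/8 each), interior atoms are unshared.
Net atoms = 8 × 1/8 + 1 = 1 + 1 = 2.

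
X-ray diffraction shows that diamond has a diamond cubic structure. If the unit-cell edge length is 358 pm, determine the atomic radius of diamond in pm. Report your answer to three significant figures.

In a diamond cubic lattice, nearest neighbors lie along the body diagonal with √3·a = 8r.
r = √3·a/8 = 1.7321 × 358 / 8 = 77.5 pm.

77.5 pm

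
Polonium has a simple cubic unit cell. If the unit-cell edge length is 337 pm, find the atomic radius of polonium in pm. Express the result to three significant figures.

169 pm

In a simple cubic lattice, atoms touch along the cell edge, so a = 2r.
r = a/2 = 337/2 = 169 pm.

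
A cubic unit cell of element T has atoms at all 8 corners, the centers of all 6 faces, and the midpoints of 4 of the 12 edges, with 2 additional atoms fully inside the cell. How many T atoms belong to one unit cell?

7

Corner atoms are shared by 8 cells (1/8 each), face atoms by 2 (1/2 each), edge atoms by 4 (1/4 each), interior atoms are unshared.
Net atoms = 8 × 1/8 + 6 × 1/2 + 4 × 1/4 + 2 = 1 + 3 + 1 + 2 = 7.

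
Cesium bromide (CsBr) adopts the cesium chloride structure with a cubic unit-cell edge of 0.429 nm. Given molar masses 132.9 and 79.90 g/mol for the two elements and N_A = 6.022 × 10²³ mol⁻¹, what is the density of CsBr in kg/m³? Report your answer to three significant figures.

The cesium chloride structure contains Z = 1 formula unit per cell; M(CsBr) = 132.9 + 79.90 = 212.8 g/mol.
a³ = (4.290 × 10^-8 cm)³ = 7.895 × 10^-23 cm³.
ρ = 1 × 212.8 / (6.022 × 10²³ × 7.895 × 10^-23) = 4.476 g/cm³ = 4480 kg/m³.

4480 kg/m³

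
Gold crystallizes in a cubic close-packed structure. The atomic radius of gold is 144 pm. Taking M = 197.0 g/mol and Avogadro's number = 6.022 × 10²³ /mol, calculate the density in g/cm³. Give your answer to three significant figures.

19.4 g/cm³

In an FCC lattice, atoms touch along the face diagonal, so √2·a = 4r, giving a = 407.3 pm = 4.073 × 10^-8 cm.
With Z = 4, ρ = Z·M/(N_A·a³) = 4 × 197.0 / (6.022 × 10²³ × 6.757 × 10^-23) = 19.37 g/cm³.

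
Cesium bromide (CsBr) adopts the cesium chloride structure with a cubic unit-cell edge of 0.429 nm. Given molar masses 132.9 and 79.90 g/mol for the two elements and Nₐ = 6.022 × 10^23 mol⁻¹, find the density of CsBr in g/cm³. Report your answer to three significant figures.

The cesium chloride structure contains Z = 1 formula unit per cell; M(CsBr) = 132.9 + 79.90 = 212.8 g/mol.
a³ = (4.290 × 10^-8 cm)³ = 7.895 × 10^-23 cm³.
ρ = 1 × 212.8 / (6.022 × 10²³ × 7.895 × 10^-23) = 4.476 g/cm³.

4.48 g/cm³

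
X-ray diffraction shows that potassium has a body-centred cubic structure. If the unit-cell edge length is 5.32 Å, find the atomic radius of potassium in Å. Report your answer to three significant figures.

In a BCC lattice, atoms touch along the body diagonal, so √3·a = 4r.
r = √3·a/4 = 1.7321 × 5.32 / 4 = 2.30 Å.

2.30 Å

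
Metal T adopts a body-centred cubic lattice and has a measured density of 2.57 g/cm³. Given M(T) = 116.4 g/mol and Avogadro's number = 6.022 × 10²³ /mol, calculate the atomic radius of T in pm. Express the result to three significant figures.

230 pm

For a BCC cell (Z = 2), a³ = Z·M/(N_A·ρ) = 2 × 116.4 / (6.022 × 10²³ × 2.570) = 1.504 × 10^-22 cm³, so a = 5.318 × 10^-8 cm = 531.8 pm.
Atoms touch along the body diagonal, so √3·a = 4r, so r = 0.4330 × a = 230 pm.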